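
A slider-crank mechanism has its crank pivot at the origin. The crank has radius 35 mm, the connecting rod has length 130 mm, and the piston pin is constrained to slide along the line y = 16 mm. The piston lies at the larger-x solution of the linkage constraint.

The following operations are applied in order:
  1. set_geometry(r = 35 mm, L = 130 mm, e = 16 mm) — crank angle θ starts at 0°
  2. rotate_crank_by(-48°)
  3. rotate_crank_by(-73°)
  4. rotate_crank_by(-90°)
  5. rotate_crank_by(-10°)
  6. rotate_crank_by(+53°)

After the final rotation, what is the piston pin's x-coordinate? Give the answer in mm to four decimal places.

93.6640

set_geometry: r = 35 mm, L = 130 mm, e = 16 mm; θ ← 0°
rotate_crank_by(-48°): θ ← 0° -48° = -48°
rotate_crank_by(-73°): θ ← -48° -73° = -121°
rotate_crank_by(-90°): θ ← -121° -90° = -211°
rotate_crank_by(-10°): θ ← -211° -10° = -221°
rotate_crank_by(+53°): θ ← -221° +53° = -168°
crank pin P = (r cos θ, r sin θ) = (-34.235166, -7.276909)
h = r sin θ − e = -7.276909 − 16 = -23.276909
x = r cos θ + √(L² − h²) = -34.235166 + √(16900.0 − 541.8145) = -34.235166 + 127.899122 = 93.663956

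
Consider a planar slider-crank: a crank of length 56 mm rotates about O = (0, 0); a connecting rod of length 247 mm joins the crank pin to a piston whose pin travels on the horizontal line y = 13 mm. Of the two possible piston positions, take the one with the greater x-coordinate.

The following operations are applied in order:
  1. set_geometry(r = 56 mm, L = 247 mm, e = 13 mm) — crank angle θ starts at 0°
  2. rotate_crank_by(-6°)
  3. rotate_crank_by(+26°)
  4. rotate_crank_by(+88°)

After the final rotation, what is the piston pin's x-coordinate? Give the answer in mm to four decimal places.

226.3920

set_geometry: r = 56 mm, L = 247 mm, e = 13 mm; θ ← 0°
rotate_crank_by(-6°): θ ← 0° -6° = -6°
rotate_crank_by(+26°): θ ← -6° +26° = 20°
rotate_crank_by(+88°): θ ← 20° +88° = 108°
crank pin P = (r cos θ, r sin θ) = (-17.304952, 53.259165)
h = r sin θ − e = 53.259165 − 13 = 40.259165
x = r cos θ + √(L² − h²) = -17.304952 + √(61009.0 − 1620.8004) = -17.304952 + 243.696942 = 226.391991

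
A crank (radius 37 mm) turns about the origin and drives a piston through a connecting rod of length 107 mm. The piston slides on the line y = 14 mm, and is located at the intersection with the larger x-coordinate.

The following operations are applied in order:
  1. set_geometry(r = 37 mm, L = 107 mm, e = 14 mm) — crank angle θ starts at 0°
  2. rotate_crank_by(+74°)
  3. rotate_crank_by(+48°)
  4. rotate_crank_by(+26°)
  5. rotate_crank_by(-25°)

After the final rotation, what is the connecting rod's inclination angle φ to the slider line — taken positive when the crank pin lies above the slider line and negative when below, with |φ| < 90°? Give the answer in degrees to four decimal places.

set_geometry: r = 37 mm, L = 107 mm, e = 14 mm; θ ← 0°
rotate_crank_by(+74°): θ ← 0° +74° = 74°
rotate_crank_by(+48°): θ ← 74° +48° = 122°
rotate_crank_by(+26°): θ ← 122° +26° = 148°
rotate_crank_by(-25°): θ ← 148° -25° = 123°
crank pin P = (r cos θ, r sin θ) = (-20.151644, 31.030811)
h = r sin θ − e = 31.030811 − 14 = 17.030811
sin φ = h / L = 17.030811 / 107 = 0.15916646
φ = arcsin(0.15916646) = 9.158518°

9.1585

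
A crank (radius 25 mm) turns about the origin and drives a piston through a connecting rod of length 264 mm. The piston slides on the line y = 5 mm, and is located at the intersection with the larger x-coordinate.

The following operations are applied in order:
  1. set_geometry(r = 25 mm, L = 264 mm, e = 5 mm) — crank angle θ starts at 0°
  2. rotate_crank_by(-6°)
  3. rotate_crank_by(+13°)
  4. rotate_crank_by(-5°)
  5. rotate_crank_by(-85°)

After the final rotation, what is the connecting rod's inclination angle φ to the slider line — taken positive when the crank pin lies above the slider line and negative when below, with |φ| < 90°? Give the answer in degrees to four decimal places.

-6.4843

set_geometry: r = 25 mm, L = 264 mm, e = 5 mm; θ ← 0°
rotate_crank_by(-6°): θ ← 0° -6° = -6°
rotate_crank_by(+13°): θ ← -6° +13° = 7°
rotate_crank_by(-5°): θ ← 7° -5° = 2°
rotate_crank_by(-85°): θ ← 2° -85° = -83°
crank pin P = (r cos θ, r sin θ) = (3.046734, -24.813654)
h = r sin θ − e = -24.813654 − 5 = -29.813654
sin φ = h / L = -29.813654 / 264 = -0.11293051
φ = arcsin(-0.11293051) = -6.484274°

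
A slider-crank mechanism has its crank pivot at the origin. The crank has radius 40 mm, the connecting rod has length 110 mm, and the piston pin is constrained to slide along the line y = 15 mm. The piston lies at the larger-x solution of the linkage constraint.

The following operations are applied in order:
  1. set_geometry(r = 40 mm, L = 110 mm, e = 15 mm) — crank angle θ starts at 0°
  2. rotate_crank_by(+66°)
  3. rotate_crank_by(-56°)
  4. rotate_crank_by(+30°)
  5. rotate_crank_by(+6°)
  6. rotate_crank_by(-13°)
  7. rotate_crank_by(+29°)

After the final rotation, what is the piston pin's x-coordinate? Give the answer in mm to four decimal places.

set_geometry: r = 40 mm, L = 110 mm, e = 15 mm; θ ← 0°
rotate_crank_by(+66°): θ ← 0° +66° = 66°
rotate_crank_by(-56°): θ ← 66° -56° = 10°
rotate_crank_by(+30°): θ ← 10° +30° = 40°
rotate_crank_by(+6°): θ ← 40° +6° = 46°
rotate_crank_by(-13°): θ ← 46° -13° = 33°
rotate_crank_by(+29°): θ ← 33° +29° = 62°
crank pin P = (r cos θ, r sin θ) = (18.778863, 35.317904)
h = r sin θ − e = 35.317904 − 15 = 20.317904
x = r cos θ + √(L² − h²) = 18.778863 + √(12100.0 − 412.8172) = 18.778863 + 108.107274 = 126.886137

126.8861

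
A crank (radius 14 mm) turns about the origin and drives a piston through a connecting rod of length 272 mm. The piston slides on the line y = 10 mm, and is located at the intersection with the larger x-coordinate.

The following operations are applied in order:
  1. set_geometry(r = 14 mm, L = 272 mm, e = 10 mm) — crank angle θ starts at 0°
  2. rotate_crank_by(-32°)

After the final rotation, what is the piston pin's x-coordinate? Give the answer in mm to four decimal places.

283.3143

set_geometry: r = 14 mm, L = 272 mm, e = 10 mm; θ ← 0°
rotate_crank_by(-32°): θ ← 0° -32° = -32°
crank pin P = (r cos θ, r sin θ) = (11.872673, -7.418870)
h = r sin θ − e = -7.418870 − 10 = -17.418870
x = r cos θ + √(L² − h²) = 11.872673 + √(73984.0 − 303.4170) = 11.872673 + 271.441675 = 283.314348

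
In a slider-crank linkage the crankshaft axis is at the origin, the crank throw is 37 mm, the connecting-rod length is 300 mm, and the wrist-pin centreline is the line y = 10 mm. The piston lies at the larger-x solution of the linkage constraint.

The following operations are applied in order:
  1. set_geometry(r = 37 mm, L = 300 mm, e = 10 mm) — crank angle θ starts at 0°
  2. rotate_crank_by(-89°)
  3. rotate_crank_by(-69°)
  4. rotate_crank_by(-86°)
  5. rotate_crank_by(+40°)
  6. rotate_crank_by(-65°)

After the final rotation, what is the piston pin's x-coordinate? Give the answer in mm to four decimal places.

set_geometry: r = 37 mm, L = 300 mm, e = 10 mm; θ ← 0°
rotate_crank_by(-89°): θ ← 0° -89° = -89°
rotate_crank_by(-69°): θ ← -89° -69° = -158°
rotate_crank_by(-86°): θ ← -158° -86° = -244°
rotate_crank_by(+40°): θ ← -244° +40° = -204°
rotate_crank_by(-65°): θ ← -204° -65° = -269°
crank pin P = (r cos θ, r sin θ) = (-0.645739, 36.994365)
h = r sin θ − e = 36.994365 − 10 = 26.994365
x = r cos θ + √(L² − h²) = -0.645739 + √(90000.0 − 728.6957) = -0.645739 + 298.783039 = 298.137300

298.1373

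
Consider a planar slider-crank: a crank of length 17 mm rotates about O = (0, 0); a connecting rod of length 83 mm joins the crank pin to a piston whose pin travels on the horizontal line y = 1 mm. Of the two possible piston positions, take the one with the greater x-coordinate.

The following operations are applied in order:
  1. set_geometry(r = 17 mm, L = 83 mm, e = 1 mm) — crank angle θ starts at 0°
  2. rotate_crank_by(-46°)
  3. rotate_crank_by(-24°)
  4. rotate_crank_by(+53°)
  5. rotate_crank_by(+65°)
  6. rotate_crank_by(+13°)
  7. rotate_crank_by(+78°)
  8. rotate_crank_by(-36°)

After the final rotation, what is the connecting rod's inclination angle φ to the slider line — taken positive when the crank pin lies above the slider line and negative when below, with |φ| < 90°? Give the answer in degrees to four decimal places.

set_geometry: r = 17 mm, L = 83 mm, e = 1 mm; θ ← 0°
rotate_crank_by(-46°): θ ← 0° -46° = -46°
rotate_crank_by(-24°): θ ← -46° -24° = -70°
rotate_crank_by(+53°): θ ← -70° +53° = -17°
rotate_crank_by(+65°): θ ← -17° +65° = 48°
rotate_crank_by(+13°): θ ← 48° +13° = 61°
rotate_crank_by(+78°): θ ← 61° +78° = 139°
rotate_crank_by(-36°): θ ← 139° -36° = 103°
crank pin P = (r cos θ, r sin θ) = (-3.824168, 16.564291)
h = r sin θ − e = 16.564291 − 1 = 15.564291
sin φ = h / L = 15.564291 / 83 = 0.18752158
φ = arcsin(0.18752158) = 10.808182°

10.8082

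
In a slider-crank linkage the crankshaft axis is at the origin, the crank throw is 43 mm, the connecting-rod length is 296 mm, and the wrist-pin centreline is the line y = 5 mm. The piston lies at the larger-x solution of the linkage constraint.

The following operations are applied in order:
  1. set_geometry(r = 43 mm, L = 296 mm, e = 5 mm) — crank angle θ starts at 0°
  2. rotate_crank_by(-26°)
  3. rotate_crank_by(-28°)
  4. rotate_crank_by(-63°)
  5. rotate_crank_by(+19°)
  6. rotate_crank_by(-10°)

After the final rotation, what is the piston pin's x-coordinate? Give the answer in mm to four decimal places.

279.1325

set_geometry: r = 43 mm, L = 296 mm, e = 5 mm; θ ← 0°
rotate_crank_by(-26°): θ ← 0° -26° = -26°
rotate_crank_by(-28°): θ ← -26° -28° = -54°
rotate_crank_by(-63°): θ ← -54° -63° = -117°
rotate_crank_by(+19°): θ ← -117° +19° = -98°
rotate_crank_by(-10°): θ ← -98° -10° = -108°
crank pin P = (r cos θ, r sin θ) = (-13.287731, -40.895430)
h = r sin θ − e = -40.895430 − 5 = -45.895430
x = r cos θ + √(L² − h²) = -13.287731 + √(87616.0 − 2106.3905) = -13.287731 + 292.420262 = 279.132531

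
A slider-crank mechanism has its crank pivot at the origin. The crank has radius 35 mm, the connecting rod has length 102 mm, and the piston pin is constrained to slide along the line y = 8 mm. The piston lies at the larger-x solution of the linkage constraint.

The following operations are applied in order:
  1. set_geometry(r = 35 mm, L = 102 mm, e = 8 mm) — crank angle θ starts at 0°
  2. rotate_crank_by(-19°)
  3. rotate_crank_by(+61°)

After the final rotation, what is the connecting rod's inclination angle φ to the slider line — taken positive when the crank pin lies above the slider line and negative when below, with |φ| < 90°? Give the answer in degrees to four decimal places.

set_geometry: r = 35 mm, L = 102 mm, e = 8 mm; θ ← 0°
rotate_crank_by(-19°): θ ← 0° -19° = -19°
rotate_crank_by(+61°): θ ← -19° +61° = 42°
crank pin P = (r cos θ, r sin θ) = (26.010069, 23.419571)
h = r sin θ − e = 23.419571 − 8 = 15.419571
sin φ = h / L = 15.419571 / 102 = 0.15117227
φ = arcsin(0.15117227) = 8.694867°

8.6949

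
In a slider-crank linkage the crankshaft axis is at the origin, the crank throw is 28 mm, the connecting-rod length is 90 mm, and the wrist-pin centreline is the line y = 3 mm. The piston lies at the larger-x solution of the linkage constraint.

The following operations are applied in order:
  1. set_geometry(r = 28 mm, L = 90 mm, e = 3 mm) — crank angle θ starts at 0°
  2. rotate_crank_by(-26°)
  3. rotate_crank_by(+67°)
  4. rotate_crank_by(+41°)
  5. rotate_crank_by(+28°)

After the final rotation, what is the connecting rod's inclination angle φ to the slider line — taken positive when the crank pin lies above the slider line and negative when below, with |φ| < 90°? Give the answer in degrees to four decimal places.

15.0117

set_geometry: r = 28 mm, L = 90 mm, e = 3 mm; θ ← 0°
rotate_crank_by(-26°): θ ← 0° -26° = -26°
rotate_crank_by(+67°): θ ← -26° +67° = 41°
rotate_crank_by(+41°): θ ← 41° +41° = 82°
rotate_crank_by(+28°): θ ← 82° +28° = 110°
crank pin P = (r cos θ, r sin θ) = (-9.576564, 26.311393)
h = r sin θ − e = 26.311393 − 3 = 23.311393
sin φ = h / L = 23.311393 / 90 = 0.25901548
φ = arcsin(0.25901548) = 15.011652°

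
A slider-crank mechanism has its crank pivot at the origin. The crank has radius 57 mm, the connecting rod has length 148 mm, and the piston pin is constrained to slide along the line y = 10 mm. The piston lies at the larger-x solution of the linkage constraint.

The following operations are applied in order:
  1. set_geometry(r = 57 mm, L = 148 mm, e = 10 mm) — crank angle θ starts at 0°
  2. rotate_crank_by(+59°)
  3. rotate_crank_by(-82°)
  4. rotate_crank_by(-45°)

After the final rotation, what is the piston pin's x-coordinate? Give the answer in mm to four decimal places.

155.3449

set_geometry: r = 57 mm, L = 148 mm, e = 10 mm; θ ← 0°
rotate_crank_by(+59°): θ ← 0° +59° = 59°
rotate_crank_by(-82°): θ ← 59° -82° = -23°
rotate_crank_by(-45°): θ ← -23° -45° = -68°
crank pin P = (r cos θ, r sin θ) = (21.352576, -52.849480)
h = r sin θ − e = -52.849480 − 10 = -62.849480
x = r cos θ + √(L² − h²) = 21.352576 + √(21904.0 − 3950.0571) = 21.352576 + 133.992324 = 155.344900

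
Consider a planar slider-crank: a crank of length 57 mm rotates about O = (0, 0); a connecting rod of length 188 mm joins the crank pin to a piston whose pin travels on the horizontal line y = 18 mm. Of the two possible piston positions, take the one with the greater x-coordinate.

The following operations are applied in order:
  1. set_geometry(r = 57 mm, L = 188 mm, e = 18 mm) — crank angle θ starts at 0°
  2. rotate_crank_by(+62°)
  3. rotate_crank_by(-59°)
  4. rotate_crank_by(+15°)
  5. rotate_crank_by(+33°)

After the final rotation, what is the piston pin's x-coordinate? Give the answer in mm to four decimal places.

222.0230

set_geometry: r = 57 mm, L = 188 mm, e = 18 mm; θ ← 0°
rotate_crank_by(+62°): θ ← 0° +62° = 62°
rotate_crank_by(-59°): θ ← 62° -59° = 3°
rotate_crank_by(+15°): θ ← 3° +15° = 18°
rotate_crank_by(+33°): θ ← 18° +33° = 51°
crank pin P = (r cos θ, r sin θ) = (35.871262, 44.297320)
h = r sin θ − e = 44.297320 − 18 = 26.297320
x = r cos θ + √(L² − h²) = 35.871262 + √(35344.0 − 691.5490) = 35.871262 + 186.151688 = 222.022950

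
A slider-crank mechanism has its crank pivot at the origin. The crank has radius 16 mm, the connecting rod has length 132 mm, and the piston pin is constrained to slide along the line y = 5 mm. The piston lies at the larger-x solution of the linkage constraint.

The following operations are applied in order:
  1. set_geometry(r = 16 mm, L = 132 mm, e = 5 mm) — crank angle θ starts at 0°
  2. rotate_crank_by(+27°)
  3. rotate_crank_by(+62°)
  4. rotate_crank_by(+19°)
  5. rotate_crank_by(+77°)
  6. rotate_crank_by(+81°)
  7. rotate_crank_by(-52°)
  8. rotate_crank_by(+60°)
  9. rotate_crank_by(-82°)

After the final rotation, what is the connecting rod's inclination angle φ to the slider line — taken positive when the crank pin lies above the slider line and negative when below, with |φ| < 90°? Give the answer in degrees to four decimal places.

set_geometry: r = 16 mm, L = 132 mm, e = 5 mm; θ ← 0°
rotate_crank_by(+27°): θ ← 0° +27° = 27°
rotate_crank_by(+62°): θ ← 27° +62° = 89°
rotate_crank_by(+19°): θ ← 89° +19° = 108°
rotate_crank_by(+77°): θ ← 108° +77° = 185°
rotate_crank_by(+81°): θ ← 185° +81° = 266°
rotate_crank_by(-52°): θ ← 266° -52° = 214°
rotate_crank_by(+60°): θ ← 214° +60° = 274°
rotate_crank_by(-82°): θ ← 274° -82° = 192°
crank pin P = (r cos θ, r sin θ) = (-15.650362, -3.326587)
h = r sin θ − e = -3.326587 − 5 = -8.326587
sin φ = h / L = -8.326587 / 132 = -0.06308020
φ = arcsin(-0.06308020) = -3.616631°

-3.6166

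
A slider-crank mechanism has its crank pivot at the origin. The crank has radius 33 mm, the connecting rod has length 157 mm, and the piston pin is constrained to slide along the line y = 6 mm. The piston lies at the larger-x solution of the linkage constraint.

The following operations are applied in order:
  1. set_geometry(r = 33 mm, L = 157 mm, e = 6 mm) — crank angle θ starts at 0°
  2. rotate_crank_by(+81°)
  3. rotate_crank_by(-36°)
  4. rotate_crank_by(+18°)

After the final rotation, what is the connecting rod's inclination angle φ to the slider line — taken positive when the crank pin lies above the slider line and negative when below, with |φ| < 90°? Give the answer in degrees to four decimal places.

set_geometry: r = 33 mm, L = 157 mm, e = 6 mm; θ ← 0°
rotate_crank_by(+81°): θ ← 0° +81° = 81°
rotate_crank_by(-36°): θ ← 81° -36° = 45°
rotate_crank_by(+18°): θ ← 45° +18° = 63°
crank pin P = (r cos θ, r sin θ) = (14.981686, 29.403215)
h = r sin θ − e = 29.403215 − 6 = 23.403215
sin φ = h / L = 23.403215 / 157 = 0.14906507
φ = arcsin(0.14906507) = 8.572750°

8.5727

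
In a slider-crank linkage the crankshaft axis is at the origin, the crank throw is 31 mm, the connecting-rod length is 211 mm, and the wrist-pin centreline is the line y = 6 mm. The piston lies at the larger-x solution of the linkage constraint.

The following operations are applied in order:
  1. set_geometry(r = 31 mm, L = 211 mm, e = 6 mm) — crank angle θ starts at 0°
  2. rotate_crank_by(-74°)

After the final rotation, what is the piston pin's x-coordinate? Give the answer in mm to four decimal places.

216.4857

set_geometry: r = 31 mm, L = 211 mm, e = 6 mm; θ ← 0°
rotate_crank_by(-74°): θ ← 0° -74° = -74°
crank pin P = (r cos θ, r sin θ) = (8.544758, -29.799113)
h = r sin θ − e = -29.799113 − 6 = -35.799113
x = r cos θ + √(L² − h²) = 8.544758 + √(44521.0 − 1281.5765) = 8.544758 + 207.940914 = 216.485672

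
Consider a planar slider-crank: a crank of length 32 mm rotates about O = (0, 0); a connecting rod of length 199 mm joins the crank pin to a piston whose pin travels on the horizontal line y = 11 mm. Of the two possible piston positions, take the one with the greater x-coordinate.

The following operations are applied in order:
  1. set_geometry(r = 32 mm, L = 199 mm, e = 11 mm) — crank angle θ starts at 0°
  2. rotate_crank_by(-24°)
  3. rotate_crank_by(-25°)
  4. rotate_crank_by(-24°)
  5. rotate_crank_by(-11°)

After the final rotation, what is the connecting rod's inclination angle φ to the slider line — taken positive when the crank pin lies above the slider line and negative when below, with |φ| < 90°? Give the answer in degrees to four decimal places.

-12.4272

set_geometry: r = 32 mm, L = 199 mm, e = 11 mm; θ ← 0°
rotate_crank_by(-24°): θ ← 0° -24° = -24°
rotate_crank_by(-25°): θ ← -24° -25° = -49°
rotate_crank_by(-24°): θ ← -49° -24° = -73°
rotate_crank_by(-11°): θ ← -73° -11° = -84°
crank pin P = (r cos θ, r sin θ) = (3.344911, -31.824701)
h = r sin θ − e = -31.824701 − 11 = -42.824701
sin φ = h / L = -42.824701 / 199 = -0.21519950
φ = arcsin(-0.21519950) = -12.427232°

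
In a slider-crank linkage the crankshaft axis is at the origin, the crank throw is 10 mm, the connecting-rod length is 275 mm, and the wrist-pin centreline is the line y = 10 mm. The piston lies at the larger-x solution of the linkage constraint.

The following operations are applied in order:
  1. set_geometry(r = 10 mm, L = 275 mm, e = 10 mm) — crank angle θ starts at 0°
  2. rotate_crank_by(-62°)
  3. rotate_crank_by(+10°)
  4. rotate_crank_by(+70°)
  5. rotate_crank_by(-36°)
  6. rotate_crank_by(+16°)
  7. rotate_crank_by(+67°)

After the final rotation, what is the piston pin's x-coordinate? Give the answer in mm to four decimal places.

set_geometry: r = 10 mm, L = 275 mm, e = 10 mm; θ ← 0°
rotate_crank_by(-62°): θ ← 0° -62° = -62°
rotate_crank_by(+10°): θ ← -62° +10° = -52°
rotate_crank_by(+70°): θ ← -52° +70° = 18°
rotate_crank_by(-36°): θ ← 18° -36° = -18°
rotate_crank_by(+16°): θ ← -18° +16° = -2°
rotate_crank_by(+67°): θ ← -2° +67° = 65°
crank pin P = (r cos θ, r sin θ) = (4.226183, 9.063078)
h = r sin θ − e = 9.063078 − 10 = -0.936922
x = r cos θ + √(L² − h²) = 4.226183 + √(75625.0 − 0.8778) = 4.226183 + 274.998404 = 279.224587

279.2246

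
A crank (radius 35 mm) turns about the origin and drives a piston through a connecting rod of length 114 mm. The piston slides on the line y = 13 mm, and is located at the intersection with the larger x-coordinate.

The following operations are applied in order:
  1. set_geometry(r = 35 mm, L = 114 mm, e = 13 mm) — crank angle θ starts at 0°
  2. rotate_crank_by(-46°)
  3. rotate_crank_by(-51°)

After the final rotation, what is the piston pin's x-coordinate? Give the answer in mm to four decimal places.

99.2574

set_geometry: r = 35 mm, L = 114 mm, e = 13 mm; θ ← 0°
rotate_crank_by(-46°): θ ← 0° -46° = -46°
rotate_crank_by(-51°): θ ← -46° -51° = -97°
crank pin P = (r cos θ, r sin θ) = (-4.265427, -34.739115)
h = r sin θ − e = -34.739115 − 13 = -47.739115
x = r cos θ + √(L² − h²) = -4.265427 + √(12996.0 − 2279.0231) = -4.265427 + 103.522833 = 99.257406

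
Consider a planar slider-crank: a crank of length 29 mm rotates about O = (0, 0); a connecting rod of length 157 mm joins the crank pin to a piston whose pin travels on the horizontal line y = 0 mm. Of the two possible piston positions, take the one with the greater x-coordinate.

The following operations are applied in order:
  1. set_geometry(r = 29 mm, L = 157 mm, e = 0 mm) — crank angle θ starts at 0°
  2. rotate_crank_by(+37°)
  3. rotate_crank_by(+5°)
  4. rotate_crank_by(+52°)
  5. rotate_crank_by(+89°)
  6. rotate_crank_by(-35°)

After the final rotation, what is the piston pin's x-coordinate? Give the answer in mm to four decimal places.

131.6527

set_geometry: r = 29 mm, L = 157 mm, e = 0 mm; θ ← 0°
rotate_crank_by(+37°): θ ← 0° +37° = 37°
rotate_crank_by(+5°): θ ← 37° +5° = 42°
rotate_crank_by(+52°): θ ← 42° +52° = 94°
rotate_crank_by(+89°): θ ← 94° +89° = 183°
rotate_crank_by(-35°): θ ← 183° -35° = 148°
crank pin P = (r cos θ, r sin θ) = (-24.593395, 15.367659)
h = r sin θ − e = 15.367659 − 0 = 15.367659
x = r cos θ + √(L² − h²) = -24.593395 + √(24649.0 − 236.1649) = -24.593395 + 156.246072 = 131.652677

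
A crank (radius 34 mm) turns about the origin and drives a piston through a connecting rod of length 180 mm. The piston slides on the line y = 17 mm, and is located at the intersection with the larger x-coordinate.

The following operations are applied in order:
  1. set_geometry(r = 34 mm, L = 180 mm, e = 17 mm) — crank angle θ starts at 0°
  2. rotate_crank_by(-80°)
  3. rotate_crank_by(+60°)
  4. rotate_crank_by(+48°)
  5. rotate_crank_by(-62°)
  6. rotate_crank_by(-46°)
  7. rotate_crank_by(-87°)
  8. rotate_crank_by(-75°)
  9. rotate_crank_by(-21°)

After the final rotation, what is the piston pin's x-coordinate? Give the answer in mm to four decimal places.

175.0757

set_geometry: r = 34 mm, L = 180 mm, e = 17 mm; θ ← 0°
rotate_crank_by(-80°): θ ← 0° -80° = -80°
rotate_crank_by(+60°): θ ← -80° +60° = -20°
rotate_crank_by(+48°): θ ← -20° +48° = 28°
rotate_crank_by(-62°): θ ← 28° -62° = -34°
rotate_crank_by(-46°): θ ← -34° -46° = -80°
rotate_crank_by(-87°): θ ← -80° -87° = -167°
rotate_crank_by(-75°): θ ← -167° -75° = -242°
rotate_crank_by(-21°): θ ← -242° -21° = -263°
crank pin P = (r cos θ, r sin θ) = (-4.143558, 33.746569)
h = r sin θ − e = 33.746569 − 17 = 16.746569
x = r cos θ + √(L² − h²) = -4.143558 + √(32400.0 − 280.4476) = -4.143558 + 179.219286 = 175.075728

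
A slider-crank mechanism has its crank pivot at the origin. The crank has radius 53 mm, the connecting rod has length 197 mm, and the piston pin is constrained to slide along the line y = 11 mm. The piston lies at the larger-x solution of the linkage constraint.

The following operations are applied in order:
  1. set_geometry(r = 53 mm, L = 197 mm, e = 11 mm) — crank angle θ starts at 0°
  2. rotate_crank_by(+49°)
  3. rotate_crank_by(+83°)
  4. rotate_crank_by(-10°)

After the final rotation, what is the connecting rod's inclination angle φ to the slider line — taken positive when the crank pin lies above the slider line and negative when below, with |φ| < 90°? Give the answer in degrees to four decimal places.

9.9226

set_geometry: r = 53 mm, L = 197 mm, e = 11 mm; θ ← 0°
rotate_crank_by(+49°): θ ← 0° +49° = 49°
rotate_crank_by(+83°): θ ← 49° +83° = 132°
rotate_crank_by(-10°): θ ← 132° -10° = 122°
crank pin P = (r cos θ, r sin θ) = (-28.085721, 44.946549)
h = r sin θ − e = 44.946549 − 11 = 33.946549
sin φ = h / L = 33.946549 / 197 = 0.17231751
φ = arcsin(0.17231751) = 9.922591°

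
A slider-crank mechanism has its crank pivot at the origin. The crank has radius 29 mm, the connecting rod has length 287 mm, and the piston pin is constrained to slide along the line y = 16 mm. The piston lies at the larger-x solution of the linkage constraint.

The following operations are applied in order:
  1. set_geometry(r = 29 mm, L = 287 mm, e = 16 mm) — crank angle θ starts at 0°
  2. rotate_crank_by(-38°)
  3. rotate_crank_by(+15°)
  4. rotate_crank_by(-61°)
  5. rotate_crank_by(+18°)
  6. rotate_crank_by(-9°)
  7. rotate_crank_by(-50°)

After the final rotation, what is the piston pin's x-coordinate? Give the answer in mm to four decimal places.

set_geometry: r = 29 mm, L = 287 mm, e = 16 mm; θ ← 0°
rotate_crank_by(-38°): θ ← 0° -38° = -38°
rotate_crank_by(+15°): θ ← -38° +15° = -23°
rotate_crank_by(-61°): θ ← -23° -61° = -84°
rotate_crank_by(+18°): θ ← -84° +18° = -66°
rotate_crank_by(-9°): θ ← -66° -9° = -75°
rotate_crank_by(-50°): θ ← -75° -50° = -125°
crank pin P = (r cos θ, r sin θ) = (-16.633717, -23.755409)
h = r sin θ − e = -23.755409 − 16 = -39.755409
x = r cos θ + √(L² − h²) = -16.633717 + √(82369.0 − 1580.4926) = -16.633717 + 284.233192 = 267.599475

267.5995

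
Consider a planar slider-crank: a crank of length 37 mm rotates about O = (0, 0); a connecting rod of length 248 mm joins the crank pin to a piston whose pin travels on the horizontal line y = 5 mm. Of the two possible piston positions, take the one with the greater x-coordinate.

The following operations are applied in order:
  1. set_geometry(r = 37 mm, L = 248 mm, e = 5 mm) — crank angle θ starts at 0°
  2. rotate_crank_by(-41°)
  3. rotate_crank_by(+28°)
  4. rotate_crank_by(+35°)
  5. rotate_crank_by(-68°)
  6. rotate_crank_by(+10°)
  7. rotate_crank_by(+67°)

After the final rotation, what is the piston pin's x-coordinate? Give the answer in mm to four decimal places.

279.3165

set_geometry: r = 37 mm, L = 248 mm, e = 5 mm; θ ← 0°
rotate_crank_by(-41°): θ ← 0° -41° = -41°
rotate_crank_by(+28°): θ ← -41° +28° = -13°
rotate_crank_by(+35°): θ ← -13° +35° = 22°
rotate_crank_by(-68°): θ ← 22° -68° = -46°
rotate_crank_by(+10°): θ ← -46° +10° = -36°
rotate_crank_by(+67°): θ ← -36° +67° = 31°
crank pin P = (r cos θ, r sin θ) = (31.715190, 19.056409)
h = r sin θ − e = 19.056409 − 5 = 14.056409
x = r cos θ + √(L² − h²) = 31.715190 + √(61504.0 − 197.5826) = 31.715190 + 247.601327 = 279.316518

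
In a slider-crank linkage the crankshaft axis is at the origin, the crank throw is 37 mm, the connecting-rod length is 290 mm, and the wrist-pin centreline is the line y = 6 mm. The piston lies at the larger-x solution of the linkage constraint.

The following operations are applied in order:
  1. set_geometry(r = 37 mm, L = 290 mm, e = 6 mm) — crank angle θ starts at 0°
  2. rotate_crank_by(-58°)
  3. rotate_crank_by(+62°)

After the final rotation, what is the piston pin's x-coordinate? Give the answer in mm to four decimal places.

set_geometry: r = 37 mm, L = 290 mm, e = 6 mm; θ ← 0°
rotate_crank_by(-58°): θ ← 0° -58° = -58°
rotate_crank_by(+62°): θ ← -58° +62° = 4°
crank pin P = (r cos θ, r sin θ) = (36.909870, 2.580990)
h = r sin θ − e = 2.580990 − 6 = -3.419010
x = r cos θ + √(L² − h²) = 36.909870 + √(84100.0 − 11.6896) = 36.909870 + 289.979845 = 326.889715

326.8897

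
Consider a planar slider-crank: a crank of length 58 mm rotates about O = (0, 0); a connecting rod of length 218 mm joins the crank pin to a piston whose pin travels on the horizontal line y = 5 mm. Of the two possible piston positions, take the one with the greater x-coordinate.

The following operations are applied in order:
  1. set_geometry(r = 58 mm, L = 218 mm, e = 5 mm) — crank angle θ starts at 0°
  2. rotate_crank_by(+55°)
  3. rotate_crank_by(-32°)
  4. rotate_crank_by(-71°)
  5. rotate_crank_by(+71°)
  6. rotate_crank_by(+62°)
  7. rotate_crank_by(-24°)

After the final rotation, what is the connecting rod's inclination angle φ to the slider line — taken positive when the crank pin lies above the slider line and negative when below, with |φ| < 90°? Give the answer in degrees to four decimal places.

12.1084

set_geometry: r = 58 mm, L = 218 mm, e = 5 mm; θ ← 0°
rotate_crank_by(+55°): θ ← 0° +55° = 55°
rotate_crank_by(-32°): θ ← 55° -32° = 23°
rotate_crank_by(-71°): θ ← 23° -71° = -48°
rotate_crank_by(+71°): θ ← -48° +71° = 23°
rotate_crank_by(+62°): θ ← 23° +62° = 85°
rotate_crank_by(-24°): θ ← 85° -24° = 61°
crank pin P = (r cos θ, r sin θ) = (28.118958, 50.727943)
h = r sin θ − e = 50.727943 − 5 = 45.727943
sin φ = h / L = 45.727943 / 218 = 0.20976121
φ = arcsin(0.20976121) = 12.108359°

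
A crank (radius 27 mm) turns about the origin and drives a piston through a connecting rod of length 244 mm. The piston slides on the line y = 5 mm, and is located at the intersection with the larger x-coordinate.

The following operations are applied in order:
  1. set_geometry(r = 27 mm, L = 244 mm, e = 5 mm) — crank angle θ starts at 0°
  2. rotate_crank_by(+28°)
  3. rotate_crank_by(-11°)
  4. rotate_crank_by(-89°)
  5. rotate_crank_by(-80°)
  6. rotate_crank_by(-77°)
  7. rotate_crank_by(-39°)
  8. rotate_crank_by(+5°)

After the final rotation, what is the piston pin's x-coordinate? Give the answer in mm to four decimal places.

set_geometry: r = 27 mm, L = 244 mm, e = 5 mm; θ ← 0°
rotate_crank_by(+28°): θ ← 0° +28° = 28°
rotate_crank_by(-11°): θ ← 28° -11° = 17°
rotate_crank_by(-89°): θ ← 17° -89° = -72°
rotate_crank_by(-80°): θ ← -72° -80° = -152°
rotate_crank_by(-77°): θ ← -152° -77° = -229°
rotate_crank_by(-39°): θ ← -229° -39° = -268°
rotate_crank_by(+5°): θ ← -268° +5° = -263°
crank pin P = (r cos θ, r sin θ) = (-3.290472, 26.798746)
h = r sin θ − e = 26.798746 − 5 = 21.798746
x = r cos θ + √(L² − h²) = -3.290472 + √(59536.0 − 475.1853) = -3.290472 + 243.024309 = 239.733837

239.7338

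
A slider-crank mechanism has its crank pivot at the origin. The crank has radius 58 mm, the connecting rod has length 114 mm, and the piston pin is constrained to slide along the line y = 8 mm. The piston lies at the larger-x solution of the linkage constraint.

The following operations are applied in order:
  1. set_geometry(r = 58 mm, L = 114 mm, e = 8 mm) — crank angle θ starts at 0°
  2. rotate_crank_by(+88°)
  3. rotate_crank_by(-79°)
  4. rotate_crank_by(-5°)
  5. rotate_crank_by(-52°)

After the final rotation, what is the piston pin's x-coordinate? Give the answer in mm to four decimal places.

140.7142

set_geometry: r = 58 mm, L = 114 mm, e = 8 mm; θ ← 0°
rotate_crank_by(+88°): θ ← 0° +88° = 88°
rotate_crank_by(-79°): θ ← 88° -79° = 9°
rotate_crank_by(-5°): θ ← 9° -5° = 4°
rotate_crank_by(-52°): θ ← 4° -52° = -48°
crank pin P = (r cos θ, r sin θ) = (38.809575, -43.102400)
h = r sin θ − e = -43.102400 − 8 = -51.102400
x = r cos θ + √(L² − h²) = 38.809575 + √(12996.0 − 2611.4553) = 38.809575 + 101.904586 = 140.714162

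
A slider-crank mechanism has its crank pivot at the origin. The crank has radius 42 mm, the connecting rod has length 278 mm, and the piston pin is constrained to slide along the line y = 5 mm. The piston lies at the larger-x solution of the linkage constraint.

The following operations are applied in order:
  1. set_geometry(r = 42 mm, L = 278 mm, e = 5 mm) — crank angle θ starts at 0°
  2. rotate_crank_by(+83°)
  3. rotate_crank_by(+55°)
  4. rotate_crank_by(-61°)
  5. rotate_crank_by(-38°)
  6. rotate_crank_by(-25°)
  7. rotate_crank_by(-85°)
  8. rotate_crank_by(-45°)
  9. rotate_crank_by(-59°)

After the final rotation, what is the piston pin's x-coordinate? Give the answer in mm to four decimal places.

236.0249

set_geometry: r = 42 mm, L = 278 mm, e = 5 mm; θ ← 0°
rotate_crank_by(+83°): θ ← 0° +83° = 83°
rotate_crank_by(+55°): θ ← 83° +55° = 138°
rotate_crank_by(-61°): θ ← 138° -61° = 77°
rotate_crank_by(-38°): θ ← 77° -38° = 39°
rotate_crank_by(-25°): θ ← 39° -25° = 14°
rotate_crank_by(-85°): θ ← 14° -85° = -71°
rotate_crank_by(-45°): θ ← -71° -45° = -116°
rotate_crank_by(-59°): θ ← -116° -59° = -175°
crank pin P = (r cos θ, r sin θ) = (-41.840177, -3.660541)
h = r sin θ − e = -3.660541 − 5 = -8.660541
x = r cos θ + √(L² − h²) = -41.840177 + √(77284.0 − 75.0050) = -41.840177 + 277.865066 = 236.024889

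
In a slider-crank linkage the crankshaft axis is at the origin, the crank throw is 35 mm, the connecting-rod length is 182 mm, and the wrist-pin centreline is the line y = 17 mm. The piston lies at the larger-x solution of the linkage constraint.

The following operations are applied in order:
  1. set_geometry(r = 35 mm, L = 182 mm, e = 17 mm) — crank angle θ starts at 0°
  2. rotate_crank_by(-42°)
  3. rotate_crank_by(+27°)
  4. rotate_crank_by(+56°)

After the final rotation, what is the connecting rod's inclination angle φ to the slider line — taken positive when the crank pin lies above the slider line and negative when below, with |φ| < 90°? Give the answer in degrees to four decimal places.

set_geometry: r = 35 mm, L = 182 mm, e = 17 mm; θ ← 0°
rotate_crank_by(-42°): θ ← 0° -42° = -42°
rotate_crank_by(+27°): θ ← -42° +27° = -15°
rotate_crank_by(+56°): θ ← -15° +56° = 41°
crank pin P = (r cos θ, r sin θ) = (26.414835, 22.962066)
h = r sin θ − e = 22.962066 − 17 = 5.962066
sin φ = h / L = 5.962066 / 182 = 0.03275860
φ = arcsin(0.03275860) = 1.877266°

1.8773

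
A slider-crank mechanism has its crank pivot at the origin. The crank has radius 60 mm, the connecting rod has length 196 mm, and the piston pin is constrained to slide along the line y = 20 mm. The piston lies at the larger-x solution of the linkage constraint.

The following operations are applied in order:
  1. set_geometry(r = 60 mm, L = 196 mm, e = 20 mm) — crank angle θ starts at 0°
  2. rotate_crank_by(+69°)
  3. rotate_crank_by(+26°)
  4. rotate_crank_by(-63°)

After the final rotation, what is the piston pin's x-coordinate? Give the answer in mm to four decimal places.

set_geometry: r = 60 mm, L = 196 mm, e = 20 mm; θ ← 0°
rotate_crank_by(+69°): θ ← 0° +69° = 69°
rotate_crank_by(+26°): θ ← 69° +26° = 95°
rotate_crank_by(-63°): θ ← 95° -63° = 32°
crank pin P = (r cos θ, r sin θ) = (50.882886, 31.795156)
h = r sin θ − e = 31.795156 − 20 = 11.795156
x = r cos θ + √(L² − h²) = 50.882886 + √(38416.0 − 139.1257) = 50.882886 + 195.644766 = 246.527651

246.5277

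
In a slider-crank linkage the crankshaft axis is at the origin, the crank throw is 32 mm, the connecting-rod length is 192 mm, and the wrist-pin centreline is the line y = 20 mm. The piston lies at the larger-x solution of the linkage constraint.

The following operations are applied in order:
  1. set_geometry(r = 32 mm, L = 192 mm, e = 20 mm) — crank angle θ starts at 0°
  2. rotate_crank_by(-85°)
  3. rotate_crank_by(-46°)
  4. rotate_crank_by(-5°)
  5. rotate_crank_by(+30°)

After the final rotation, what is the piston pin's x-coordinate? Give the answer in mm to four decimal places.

set_geometry: r = 32 mm, L = 192 mm, e = 20 mm; θ ← 0°
rotate_crank_by(-85°): θ ← 0° -85° = -85°
rotate_crank_by(-46°): θ ← -85° -46° = -131°
rotate_crank_by(-5°): θ ← -131° -5° = -136°
rotate_crank_by(+30°): θ ← -136° +30° = -106°
crank pin P = (r cos θ, r sin θ) = (-8.820395, -30.760374)
h = r sin θ − e = -30.760374 − 20 = -50.760374
x = r cos θ + √(L² − h²) = -8.820395 + √(36864.0 − 2576.6156) = -8.820395 + 185.168530 = 176.348134

176.3481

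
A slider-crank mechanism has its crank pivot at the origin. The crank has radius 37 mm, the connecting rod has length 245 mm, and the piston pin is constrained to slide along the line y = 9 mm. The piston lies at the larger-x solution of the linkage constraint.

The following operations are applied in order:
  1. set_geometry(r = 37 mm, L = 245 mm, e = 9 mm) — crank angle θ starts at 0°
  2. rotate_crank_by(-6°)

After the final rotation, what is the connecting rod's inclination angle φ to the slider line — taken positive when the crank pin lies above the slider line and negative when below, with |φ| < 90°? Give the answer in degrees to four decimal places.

set_geometry: r = 37 mm, L = 245 mm, e = 9 mm; θ ← 0°
rotate_crank_by(-6°): θ ← 0° -6° = -6°
crank pin P = (r cos θ, r sin θ) = (36.797310, -3.867553)
h = r sin θ − e = -3.867553 − 9 = -12.867553
sin φ = h / L = -12.867553 / 245 = -0.05252063
φ = arcsin(-0.05252063) = -3.010595°

-3.0106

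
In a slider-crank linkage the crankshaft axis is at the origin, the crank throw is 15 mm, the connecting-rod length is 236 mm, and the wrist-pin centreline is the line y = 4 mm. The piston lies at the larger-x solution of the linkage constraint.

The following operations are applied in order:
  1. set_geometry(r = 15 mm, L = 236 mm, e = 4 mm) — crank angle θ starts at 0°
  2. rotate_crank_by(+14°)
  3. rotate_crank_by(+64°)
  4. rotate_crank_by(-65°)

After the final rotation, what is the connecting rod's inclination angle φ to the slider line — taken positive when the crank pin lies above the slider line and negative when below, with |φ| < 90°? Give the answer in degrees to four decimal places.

set_geometry: r = 15 mm, L = 236 mm, e = 4 mm; θ ← 0°
rotate_crank_by(+14°): θ ← 0° +14° = 14°
rotate_crank_by(+64°): θ ← 14° +64° = 78°
rotate_crank_by(-65°): θ ← 78° -65° = 13°
crank pin P = (r cos θ, r sin θ) = (14.615551, 3.374266)
h = r sin θ − e = 3.374266 − 4 = -0.625734
sin φ = h / L = -0.625734 / 236 = -0.00265142
φ = arcsin(-0.00265142) = -0.151915°

-0.1519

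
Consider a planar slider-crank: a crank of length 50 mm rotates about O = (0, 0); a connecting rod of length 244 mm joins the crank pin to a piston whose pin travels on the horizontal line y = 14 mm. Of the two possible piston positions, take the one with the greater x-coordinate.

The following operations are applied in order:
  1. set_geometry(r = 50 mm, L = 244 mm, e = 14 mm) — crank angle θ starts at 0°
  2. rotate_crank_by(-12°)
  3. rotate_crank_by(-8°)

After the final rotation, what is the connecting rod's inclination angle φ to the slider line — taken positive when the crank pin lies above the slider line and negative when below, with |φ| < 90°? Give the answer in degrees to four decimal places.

set_geometry: r = 50 mm, L = 244 mm, e = 14 mm; θ ← 0°
rotate_crank_by(-12°): θ ← 0° -12° = -12°
rotate_crank_by(-8°): θ ← -12° -8° = -20°
crank pin P = (r cos θ, r sin θ) = (46.984631, -17.101007)
h = r sin θ − e = -17.101007 − 14 = -31.101007
sin φ = h / L = -31.101007 / 244 = -0.12746314
φ = arcsin(-0.12746314) = -7.323022°

-7.3230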